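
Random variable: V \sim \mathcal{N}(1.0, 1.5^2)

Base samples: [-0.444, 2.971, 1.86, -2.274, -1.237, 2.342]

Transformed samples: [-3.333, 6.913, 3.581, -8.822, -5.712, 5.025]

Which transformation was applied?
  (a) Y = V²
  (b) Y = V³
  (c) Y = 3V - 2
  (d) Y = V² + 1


Checking option (c) Y = 3V - 2:
  V = -0.444 -> Y = -3.333 ✓
  V = 2.971 -> Y = 6.913 ✓
  V = 1.86 -> Y = 3.581 ✓
All samples match this transformation.

(c) 3V - 2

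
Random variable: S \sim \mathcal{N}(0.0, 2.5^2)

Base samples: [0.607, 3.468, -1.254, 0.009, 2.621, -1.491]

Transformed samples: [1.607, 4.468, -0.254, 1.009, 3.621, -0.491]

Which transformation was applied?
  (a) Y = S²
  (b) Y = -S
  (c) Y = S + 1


Checking option (c) Y = S + 1:
  S = 0.607 -> Y = 1.607 ✓
  S = 3.468 -> Y = 4.468 ✓
  S = -1.254 -> Y = -0.254 ✓
All samples match this transformation.

(c) S + 1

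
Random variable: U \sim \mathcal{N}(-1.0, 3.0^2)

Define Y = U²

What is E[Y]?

E[U²] = Var(U) + (E[U])² = 9 + 1 = 10

10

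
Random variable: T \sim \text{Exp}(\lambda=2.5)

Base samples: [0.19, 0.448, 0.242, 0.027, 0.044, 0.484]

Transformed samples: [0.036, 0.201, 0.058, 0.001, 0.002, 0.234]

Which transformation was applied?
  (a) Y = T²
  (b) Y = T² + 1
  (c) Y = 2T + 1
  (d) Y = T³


Checking option (a) Y = T²:
  T = 0.19 -> Y = 0.036 ✓
  T = 0.448 -> Y = 0.201 ✓
  T = 0.242 -> Y = 0.058 ✓
All samples match this transformation.

(a) T²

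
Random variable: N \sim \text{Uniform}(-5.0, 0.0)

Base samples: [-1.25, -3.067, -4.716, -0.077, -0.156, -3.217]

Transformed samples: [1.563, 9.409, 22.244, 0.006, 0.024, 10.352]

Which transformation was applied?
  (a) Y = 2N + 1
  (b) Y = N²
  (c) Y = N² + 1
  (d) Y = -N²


Checking option (b) Y = N²:
  N = -1.25 -> Y = 1.563 ✓
  N = -3.067 -> Y = 9.409 ✓
  N = -4.716 -> Y = 22.244 ✓
All samples match this transformation.

(b) N²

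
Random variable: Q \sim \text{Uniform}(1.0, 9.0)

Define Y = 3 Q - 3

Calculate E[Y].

For Y = 3Q - 3:
E[Y] = 3 * E[Q] - 3
E[Q] = (1 + 9)/2 = 5
E[Y] = 3 * 5 - 3 = 12

12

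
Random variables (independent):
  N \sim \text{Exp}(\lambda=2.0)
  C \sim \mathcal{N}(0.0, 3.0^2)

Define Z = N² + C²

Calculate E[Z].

E[Z] = E[N²] + E[C²]
E[N²] = Var(N) + E[N]² = 0.25 + 0.25 = 0.5
E[C²] = Var(C) + E[C]² = 9 + 0 = 9
E[Z] = 0.5 + 9 = 9.5

9.5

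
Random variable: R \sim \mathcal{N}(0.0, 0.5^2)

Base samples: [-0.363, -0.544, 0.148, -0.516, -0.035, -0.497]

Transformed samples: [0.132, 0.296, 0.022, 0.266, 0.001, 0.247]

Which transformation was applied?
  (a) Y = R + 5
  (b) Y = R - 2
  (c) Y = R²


Checking option (c) Y = R²:
  R = -0.363 -> Y = 0.132 ✓
  R = -0.544 -> Y = 0.296 ✓
  R = 0.148 -> Y = 0.022 ✓
All samples match this transformation.

(c) R²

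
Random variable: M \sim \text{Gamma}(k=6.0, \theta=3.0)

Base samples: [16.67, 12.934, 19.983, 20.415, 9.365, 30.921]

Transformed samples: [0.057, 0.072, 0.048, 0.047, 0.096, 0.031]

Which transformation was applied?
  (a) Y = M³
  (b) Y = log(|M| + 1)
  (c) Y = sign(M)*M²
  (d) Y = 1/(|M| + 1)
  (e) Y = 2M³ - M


Checking option (d) Y = 1/(|M| + 1):
  M = 16.67 -> Y = 0.057 ✓
  M = 12.934 -> Y = 0.072 ✓
  M = 19.983 -> Y = 0.048 ✓
All samples match this transformation.

(d) 1/(|M| + 1)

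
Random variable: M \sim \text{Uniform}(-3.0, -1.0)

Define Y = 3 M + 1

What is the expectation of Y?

For Y = 3M + 1:
E[Y] = 3 * E[M] + 1
E[M] = (-3 - 1)/2 = -2
E[Y] = 3 * (-2) + 1 = -5

-5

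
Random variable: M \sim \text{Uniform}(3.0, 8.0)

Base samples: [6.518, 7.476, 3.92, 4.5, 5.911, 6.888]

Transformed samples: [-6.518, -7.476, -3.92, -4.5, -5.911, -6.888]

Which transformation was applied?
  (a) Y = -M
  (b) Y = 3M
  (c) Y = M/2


Checking option (a) Y = -M:
  M = 6.518 -> Y = -6.518 ✓
  M = 7.476 -> Y = -7.476 ✓
  M = 3.92 -> Y = -3.92 ✓
All samples match this transformation.

(a) -M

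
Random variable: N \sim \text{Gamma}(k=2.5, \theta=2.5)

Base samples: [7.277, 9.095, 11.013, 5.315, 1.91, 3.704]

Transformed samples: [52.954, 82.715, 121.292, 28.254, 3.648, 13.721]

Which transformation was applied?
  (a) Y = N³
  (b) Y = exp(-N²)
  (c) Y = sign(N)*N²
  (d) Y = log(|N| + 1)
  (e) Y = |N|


Checking option (c) Y = sign(N)*N²:
  N = 7.277 -> Y = 52.954 ✓
  N = 9.095 -> Y = 82.715 ✓
  N = 11.013 -> Y = 121.292 ✓
All samples match this transformation.

(c) sign(N)*N²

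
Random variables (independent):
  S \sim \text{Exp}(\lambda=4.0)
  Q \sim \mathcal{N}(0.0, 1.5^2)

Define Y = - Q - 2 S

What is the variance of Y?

For independent RVs: Var(aX + bY) = a²Var(X) + b²Var(Y)
Var(S) = 0.0625
Var(Q) = 2.25
Var(Y) = (-2)²*0.0625 + (-1)²*2.25
= 4*0.0625 + 1*2.25 = 2.5

2.5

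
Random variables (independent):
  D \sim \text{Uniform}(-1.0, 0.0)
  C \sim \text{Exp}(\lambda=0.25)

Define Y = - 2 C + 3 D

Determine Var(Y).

For independent RVs: Var(aX + bY) = a²Var(X) + b²Var(Y)
Var(D) = 0.083333333
Var(C) = 16
Var(Y) = 3²*0.083333333 + (-2)²*16
= 9*0.083333333 + 4*16 = 64.75

64.75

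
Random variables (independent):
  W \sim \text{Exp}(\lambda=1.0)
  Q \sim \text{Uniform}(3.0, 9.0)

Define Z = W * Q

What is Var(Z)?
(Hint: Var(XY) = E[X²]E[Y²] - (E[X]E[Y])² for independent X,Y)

Var(XY) = E[X²]E[Y²] - (E[X]E[Y])²
E[W] = 1, Var(W) = 1
E[Q] = 6, Var(Q) = 3
E[W²] = 1 + 1² = 2
E[Q²] = 3 + 6² = 39
Var(Z) = 2*39 - (1*6)²
= 78 - 36 = 42

42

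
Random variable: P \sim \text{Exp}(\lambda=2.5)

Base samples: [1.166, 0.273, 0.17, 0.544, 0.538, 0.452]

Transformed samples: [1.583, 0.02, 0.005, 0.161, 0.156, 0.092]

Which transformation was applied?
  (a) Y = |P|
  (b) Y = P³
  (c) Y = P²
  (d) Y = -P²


Checking option (b) Y = P³:
  P = 1.166 -> Y = 1.583 ✓
  P = 0.273 -> Y = 0.02 ✓
  P = 0.17 -> Y = 0.005 ✓
All samples match this transformation.

(b) P³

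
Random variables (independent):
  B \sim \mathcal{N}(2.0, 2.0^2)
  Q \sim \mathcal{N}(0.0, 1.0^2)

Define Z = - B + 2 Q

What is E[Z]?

E[Z] = -1*E[B] + 2*E[Q]
E[B] = 2
E[Q] = 0
E[Z] = -1*2 + 2*0 = -2

-2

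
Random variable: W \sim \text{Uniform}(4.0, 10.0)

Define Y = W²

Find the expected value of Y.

E[W²] = Var(W) + (E[W])² = 3 + 49 = 52

52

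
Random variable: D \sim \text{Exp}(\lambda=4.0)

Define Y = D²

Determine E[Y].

Using E[X²] = Var(X) + (E[X])²:
E[D] = 0.25
Var(D) = 1/4.0^2 = 0.0625
E[D²] = 0.0625 + 0.25² = 0.0625 + 0.0625 = 0.125

0.125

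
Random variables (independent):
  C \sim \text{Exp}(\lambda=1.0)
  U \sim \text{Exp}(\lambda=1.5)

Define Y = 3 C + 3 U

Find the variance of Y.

For independent RVs: Var(aX + bY) = a²Var(X) + b²Var(Y)
Var(C) = 1
Var(U) = 0.44444444
Var(Y) = 3²*1 + 3²*0.44444444
= 9*1 + 9*0.44444444 = 13

13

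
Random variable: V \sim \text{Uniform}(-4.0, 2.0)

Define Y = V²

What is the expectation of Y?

Using E[X²] = Var(X) + (E[X])²:
E[V] = -1
Var(V) = (2 + 4)^2/12 = 3
E[V²] = 3 + (-1)² = 3 + 1 = 4

4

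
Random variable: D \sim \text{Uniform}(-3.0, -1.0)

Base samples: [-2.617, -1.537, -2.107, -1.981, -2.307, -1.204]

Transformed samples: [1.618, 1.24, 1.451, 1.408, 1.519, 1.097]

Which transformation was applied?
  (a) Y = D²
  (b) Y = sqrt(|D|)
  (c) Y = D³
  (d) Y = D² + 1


Checking option (b) Y = sqrt(|D|):
  D = -2.617 -> Y = 1.618 ✓
  D = -1.537 -> Y = 1.24 ✓
  D = -2.107 -> Y = 1.451 ✓
All samples match this transformation.

(b) sqrt(|D|)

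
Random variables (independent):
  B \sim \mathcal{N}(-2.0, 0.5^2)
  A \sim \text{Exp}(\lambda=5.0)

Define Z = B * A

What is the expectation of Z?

For independent RVs: E[XY] = E[X]*E[Y]
E[B] = -2
E[A] = 0.2
E[Z] = -2 * 0.2 = -0.4

-0.4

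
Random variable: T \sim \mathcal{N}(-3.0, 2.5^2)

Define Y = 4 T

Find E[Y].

For Y = 4T:
E[Y] = 4 * E[T]
E[T] = -3.0 = -3
E[Y] = 4 * (-3) = -12

-12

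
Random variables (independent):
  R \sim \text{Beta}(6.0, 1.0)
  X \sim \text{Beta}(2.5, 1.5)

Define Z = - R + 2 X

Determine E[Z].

E[Z] = -1*E[R] + 2*E[X]
E[R] = 0.85714286
E[X] = 0.625
E[Z] = -1*0.85714286 + 2*0.625 = 0.39285714

0.39285714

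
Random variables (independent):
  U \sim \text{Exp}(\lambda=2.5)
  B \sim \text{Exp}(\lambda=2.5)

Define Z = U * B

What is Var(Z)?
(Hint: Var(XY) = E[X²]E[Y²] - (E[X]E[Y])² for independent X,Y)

Var(XY) = E[X²]E[Y²] - (E[X]E[Y])²
E[U] = 0.4, Var(U) = 0.16
E[B] = 0.4, Var(B) = 0.16
E[U²] = 0.16 + 0.4² = 0.32
E[B²] = 0.16 + 0.4² = 0.32
Var(Z) = 0.32*0.32 - (0.4*0.4)²
= 0.1024 - 0.0256 = 0.0768

0.0768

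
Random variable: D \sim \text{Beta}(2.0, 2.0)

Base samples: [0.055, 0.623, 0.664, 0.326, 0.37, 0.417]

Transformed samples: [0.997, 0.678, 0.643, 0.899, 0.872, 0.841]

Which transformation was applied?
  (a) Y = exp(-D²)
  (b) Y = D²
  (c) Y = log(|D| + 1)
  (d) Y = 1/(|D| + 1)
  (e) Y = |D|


Checking option (a) Y = exp(-D²):
  D = 0.055 -> Y = 0.997 ✓
  D = 0.623 -> Y = 0.678 ✓
  D = 0.664 -> Y = 0.643 ✓
All samples match this transformation.

(a) exp(-D²)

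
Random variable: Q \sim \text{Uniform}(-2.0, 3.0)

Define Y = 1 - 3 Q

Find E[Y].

For Y = -3Q + 1:
E[Y] = -3 * E[Q] + 1
E[Q] = (-2 + 3)/2 = 0.5
E[Y] = -3 * 0.5 + 1 = -0.5

-0.5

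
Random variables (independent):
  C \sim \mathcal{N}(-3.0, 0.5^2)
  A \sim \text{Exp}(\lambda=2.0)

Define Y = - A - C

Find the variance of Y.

For independent RVs: Var(aX + bY) = a²Var(X) + b²Var(Y)
Var(C) = 0.25
Var(A) = 0.25
Var(Y) = (-1)²*0.25 + (-1)²*0.25
= 1*0.25 + 1*0.25 = 0.5

0.5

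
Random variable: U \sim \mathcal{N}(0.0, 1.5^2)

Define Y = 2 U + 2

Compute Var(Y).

For Y = aU + b: Var(Y) = a² * Var(U)
Var(U) = 1.5^2 = 2.25
Var(Y) = 2² * 2.25 = 4 * 2.25 = 9

9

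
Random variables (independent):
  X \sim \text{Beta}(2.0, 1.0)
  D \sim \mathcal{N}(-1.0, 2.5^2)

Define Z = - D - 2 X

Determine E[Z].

E[Z] = -2*E[X] - 1*E[D]
E[X] = 0.66666667
E[D] = -1
E[Z] = -2*0.66666667 - 1*(-1) = -0.33333333

-0.33333333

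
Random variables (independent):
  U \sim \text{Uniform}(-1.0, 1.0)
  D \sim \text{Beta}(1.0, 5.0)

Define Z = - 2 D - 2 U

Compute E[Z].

E[Z] = -2*E[U] - 2*E[D]
E[U] = 0
E[D] = 0.16666667
E[Z] = -2*0 - 2*0.16666667 = -0.33333333

-0.33333333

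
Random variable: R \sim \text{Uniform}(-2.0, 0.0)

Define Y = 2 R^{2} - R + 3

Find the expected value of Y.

E[Y] = 2*E[R²] - 1*E[R] + 3
E[R] = -1
E[R²] = Var(R) + (E[R])² = 0.33333333 + 1 = 1.3333333
E[Y] = 2*1.3333333 - 1*(-1) + 3 = 6.6666667

6.6666667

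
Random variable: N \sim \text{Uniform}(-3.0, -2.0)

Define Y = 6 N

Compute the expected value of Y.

For Y = 6N:
E[Y] = 6 * E[N]
E[N] = (-3 - 2)/2 = -2.5
E[Y] = 6 * (-2.5) = -15

-15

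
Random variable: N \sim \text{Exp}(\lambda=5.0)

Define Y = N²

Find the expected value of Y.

E[N²] = Var(N) + (E[N])² = 0.04 + 0.04 = 0.08

0.08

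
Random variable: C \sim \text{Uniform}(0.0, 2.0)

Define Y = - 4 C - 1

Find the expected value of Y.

For Y = -4C - 1:
E[Y] = -4 * E[C] - 1
E[C] = (0 + 2)/2 = 1
E[Y] = -4 * 1 - 1 = -5

-5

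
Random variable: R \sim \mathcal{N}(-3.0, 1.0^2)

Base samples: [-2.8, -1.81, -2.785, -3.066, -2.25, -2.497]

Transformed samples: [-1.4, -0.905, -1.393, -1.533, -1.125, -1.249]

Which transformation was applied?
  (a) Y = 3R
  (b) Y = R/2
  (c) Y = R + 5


Checking option (b) Y = R/2:
  R = -2.8 -> Y = -1.4 ✓
  R = -1.81 -> Y = -0.905 ✓
  R = -2.785 -> Y = -1.393 ✓
All samples match this transformation.

(b) R/2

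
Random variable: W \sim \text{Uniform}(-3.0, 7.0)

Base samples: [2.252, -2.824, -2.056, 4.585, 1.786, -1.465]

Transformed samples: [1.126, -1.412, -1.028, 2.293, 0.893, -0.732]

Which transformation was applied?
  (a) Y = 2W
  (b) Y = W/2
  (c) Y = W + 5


Checking option (b) Y = W/2:
  W = 2.252 -> Y = 1.126 ✓
  W = -2.824 -> Y = -1.412 ✓
  W = -2.056 -> Y = -1.028 ✓
All samples match this transformation.

(b) W/2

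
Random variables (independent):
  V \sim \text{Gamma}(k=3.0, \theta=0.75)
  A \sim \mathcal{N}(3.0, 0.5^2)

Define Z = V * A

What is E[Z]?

For independent RVs: E[XY] = E[X]*E[Y]
E[V] = 2.25
E[A] = 3
E[Z] = 2.25 * 3 = 6.75

6.75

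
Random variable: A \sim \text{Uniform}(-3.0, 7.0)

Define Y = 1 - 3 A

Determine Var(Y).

For Y = aA + b: Var(Y) = a² * Var(A)
Var(A) = (7 + 3)^2/12 = 8.3333333
Var(Y) = (-3)² * 8.3333333 = 9 * 8.3333333 = 75

75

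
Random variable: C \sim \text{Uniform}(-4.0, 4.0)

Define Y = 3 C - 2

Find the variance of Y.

For Y = aC + b: Var(Y) = a² * Var(C)
Var(C) = (4 + 4)^2/12 = 5.3333333
Var(Y) = 3² * 5.3333333 = 9 * 5.3333333 = 48

48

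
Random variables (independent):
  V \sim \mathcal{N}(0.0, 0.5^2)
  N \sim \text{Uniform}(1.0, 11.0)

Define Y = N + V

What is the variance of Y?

For independent RVs: Var(aX + bY) = a²Var(X) + b²Var(Y)
Var(V) = 0.25
Var(N) = 8.3333333
Var(Y) = 1²*0.25 + 1²*8.3333333
= 1*0.25 + 1*8.3333333 = 8.5833333

8.5833333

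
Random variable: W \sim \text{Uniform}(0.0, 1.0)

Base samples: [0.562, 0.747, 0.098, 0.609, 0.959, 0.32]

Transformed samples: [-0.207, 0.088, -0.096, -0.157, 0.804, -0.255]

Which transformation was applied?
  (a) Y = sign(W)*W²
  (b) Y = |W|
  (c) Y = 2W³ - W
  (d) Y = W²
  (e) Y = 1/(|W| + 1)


Checking option (c) Y = 2W³ - W:
  W = 0.562 -> Y = -0.207 ✓
  W = 0.747 -> Y = 0.088 ✓
  W = 0.098 -> Y = -0.096 ✓
All samples match this transformation.

(c) 2W³ - W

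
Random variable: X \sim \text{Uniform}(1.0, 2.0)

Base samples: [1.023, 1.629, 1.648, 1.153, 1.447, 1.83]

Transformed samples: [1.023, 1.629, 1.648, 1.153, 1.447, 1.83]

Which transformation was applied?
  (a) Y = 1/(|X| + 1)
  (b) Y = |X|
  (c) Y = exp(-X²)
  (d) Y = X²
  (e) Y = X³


Checking option (b) Y = |X|:
  X = 1.023 -> Y = 1.023 ✓
  X = 1.629 -> Y = 1.629 ✓
  X = 1.648 -> Y = 1.648 ✓
All samples match this transformation.

(b) |X|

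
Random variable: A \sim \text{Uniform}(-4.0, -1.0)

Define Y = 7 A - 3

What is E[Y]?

For Y = 7A - 3:
E[Y] = 7 * E[A] - 3
E[A] = (-4 - 1)/2 = -2.5
E[Y] = 7 * (-2.5) - 3 = -20.5

-20.5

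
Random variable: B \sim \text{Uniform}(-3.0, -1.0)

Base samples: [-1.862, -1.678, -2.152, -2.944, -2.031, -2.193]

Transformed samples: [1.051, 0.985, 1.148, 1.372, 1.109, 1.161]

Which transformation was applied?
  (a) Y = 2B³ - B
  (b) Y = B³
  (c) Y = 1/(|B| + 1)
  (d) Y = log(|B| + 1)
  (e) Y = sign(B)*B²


Checking option (d) Y = log(|B| + 1):
  B = -1.862 -> Y = 1.051 ✓
  B = -1.678 -> Y = 0.985 ✓
  B = -2.152 -> Y = 1.148 ✓
All samples match this transformation.

(d) log(|B| + 1)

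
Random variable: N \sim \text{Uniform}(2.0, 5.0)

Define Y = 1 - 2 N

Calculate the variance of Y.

For Y = aN + b: Var(Y) = a² * Var(N)
Var(N) = (5 - 2)^2/12 = 0.75
Var(Y) = (-2)² * 0.75 = 4 * 0.75 = 3

3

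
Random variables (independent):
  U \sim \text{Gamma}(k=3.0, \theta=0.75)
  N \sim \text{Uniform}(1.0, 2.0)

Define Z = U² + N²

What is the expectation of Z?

E[Z] = E[U²] + E[N²]
E[U²] = Var(U) + E[U]² = 1.6875 + 5.0625 = 6.75
E[N²] = Var(N) + E[N]² = 0.083333333 + 2.25 = 2.3333333
E[Z] = 6.75 + 2.3333333 = 9.0833333

9.0833333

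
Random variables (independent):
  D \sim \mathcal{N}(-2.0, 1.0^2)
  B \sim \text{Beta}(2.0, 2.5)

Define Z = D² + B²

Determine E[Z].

E[Z] = E[D²] + E[B²]
E[D²] = Var(D) + E[D]² = 1 + 4 = 5
E[B²] = Var(B) + E[B]² = 0.044893378 + 0.19753086 = 0.24242424
E[Z] = 5 + 0.24242424 = 5.2424242

5.2424242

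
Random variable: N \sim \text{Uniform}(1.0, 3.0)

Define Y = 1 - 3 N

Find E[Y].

For Y = -3N + 1:
E[Y] = -3 * E[N] + 1
E[N] = (1 + 3)/2 = 2
E[Y] = -3 * 2 + 1 = -5

-5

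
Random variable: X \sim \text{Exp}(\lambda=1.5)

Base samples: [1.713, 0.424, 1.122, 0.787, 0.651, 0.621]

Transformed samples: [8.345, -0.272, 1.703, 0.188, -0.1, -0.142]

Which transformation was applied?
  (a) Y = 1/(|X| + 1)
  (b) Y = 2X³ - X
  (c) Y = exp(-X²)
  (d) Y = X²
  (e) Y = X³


Checking option (b) Y = 2X³ - X:
  X = 1.713 -> Y = 8.345 ✓
  X = 0.424 -> Y = -0.272 ✓
  X = 1.122 -> Y = 1.703 ✓
All samples match this transformation.

(b) 2X³ - X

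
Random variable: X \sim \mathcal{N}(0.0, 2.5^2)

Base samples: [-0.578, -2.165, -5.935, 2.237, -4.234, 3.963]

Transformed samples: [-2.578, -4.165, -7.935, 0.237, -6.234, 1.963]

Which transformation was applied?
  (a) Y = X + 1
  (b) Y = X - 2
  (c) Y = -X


Checking option (b) Y = X - 2:
  X = -0.578 -> Y = -2.578 ✓
  X = -2.165 -> Y = -4.165 ✓
  X = -5.935 -> Y = -7.935 ✓
All samples match this transformation.

(b) X - 2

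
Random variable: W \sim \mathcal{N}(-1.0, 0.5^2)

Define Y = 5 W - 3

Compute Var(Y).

For Y = aW + b: Var(Y) = a² * Var(W)
Var(W) = 0.5^2 = 0.25
Var(Y) = 5² * 0.25 = 25 * 0.25 = 6.25

6.25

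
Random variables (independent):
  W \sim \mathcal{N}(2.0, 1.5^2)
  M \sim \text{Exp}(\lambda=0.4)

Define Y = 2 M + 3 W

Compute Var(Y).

For independent RVs: Var(aX + bY) = a²Var(X) + b²Var(Y)
Var(W) = 2.25
Var(M) = 6.25
Var(Y) = 3²*2.25 + 2²*6.25
= 9*2.25 + 4*6.25 = 45.25

45.25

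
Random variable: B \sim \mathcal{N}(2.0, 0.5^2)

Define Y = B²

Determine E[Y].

E[B²] = Var(B) + (E[B])² = 0.25 + 4 = 4.25

4.25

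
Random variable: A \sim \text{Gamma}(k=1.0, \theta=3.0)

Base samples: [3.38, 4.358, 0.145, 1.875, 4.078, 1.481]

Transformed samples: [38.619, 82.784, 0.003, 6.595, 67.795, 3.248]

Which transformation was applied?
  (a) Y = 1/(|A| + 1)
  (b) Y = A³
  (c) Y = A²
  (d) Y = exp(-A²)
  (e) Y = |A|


Checking option (b) Y = A³:
  A = 3.38 -> Y = 38.619 ✓
  A = 4.358 -> Y = 82.784 ✓
  A = 0.145 -> Y = 0.003 ✓
All samples match this transformation.

(b) A³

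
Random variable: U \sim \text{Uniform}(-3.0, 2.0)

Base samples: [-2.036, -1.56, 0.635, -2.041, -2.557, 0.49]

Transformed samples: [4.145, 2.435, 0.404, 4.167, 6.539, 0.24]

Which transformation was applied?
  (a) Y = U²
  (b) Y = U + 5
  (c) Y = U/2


Checking option (a) Y = U²:
  U = -2.036 -> Y = 4.145 ✓
  U = -1.56 -> Y = 2.435 ✓
  U = 0.635 -> Y = 0.404 ✓
All samples match this transformation.

(a) U²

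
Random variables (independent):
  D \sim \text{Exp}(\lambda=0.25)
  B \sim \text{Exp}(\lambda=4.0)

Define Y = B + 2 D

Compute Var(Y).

For independent RVs: Var(aX + bY) = a²Var(X) + b²Var(Y)
Var(D) = 16
Var(B) = 0.0625
Var(Y) = 2²*16 + 1²*0.0625
= 4*16 + 1*0.0625 = 64.0625

64.0625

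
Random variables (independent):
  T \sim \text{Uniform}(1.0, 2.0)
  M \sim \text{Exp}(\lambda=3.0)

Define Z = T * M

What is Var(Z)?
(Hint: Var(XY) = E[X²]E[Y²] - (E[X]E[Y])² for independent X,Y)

Var(XY) = E[X²]E[Y²] - (E[X]E[Y])²
E[T] = 1.5, Var(T) = 0.083333333
E[M] = 0.33333333, Var(M) = 0.11111111
E[T²] = 0.083333333 + 1.5² = 2.3333333
E[M²] = 0.11111111 + 0.33333333² = 0.22222222
Var(Z) = 2.3333333*0.22222222 - (1.5*0.33333333)²
= 0.51851852 - 0.25 = 0.26851852

0.26851852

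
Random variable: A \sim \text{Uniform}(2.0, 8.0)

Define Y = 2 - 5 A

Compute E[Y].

For Y = -5A + 2:
E[Y] = -5 * E[A] + 2
E[A] = (2 + 8)/2 = 5
E[Y] = -5 * 5 + 2 = -23

-23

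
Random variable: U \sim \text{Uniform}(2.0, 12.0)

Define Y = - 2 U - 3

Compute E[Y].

For Y = -2U - 3:
E[Y] = -2 * E[U] - 3
E[U] = (2 + 12)/2 = 7
E[Y] = -2 * 7 - 3 = -17

-17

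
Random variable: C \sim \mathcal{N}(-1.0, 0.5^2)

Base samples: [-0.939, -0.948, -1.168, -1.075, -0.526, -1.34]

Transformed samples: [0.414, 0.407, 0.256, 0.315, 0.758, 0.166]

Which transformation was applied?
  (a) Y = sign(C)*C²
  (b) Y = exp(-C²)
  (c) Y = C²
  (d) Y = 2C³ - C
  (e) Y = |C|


Checking option (b) Y = exp(-C²):
  C = -0.939 -> Y = 0.414 ✓
  C = -0.948 -> Y = 0.407 ✓
  C = -1.168 -> Y = 0.256 ✓
All samples match this transformation.

(b) exp(-C²)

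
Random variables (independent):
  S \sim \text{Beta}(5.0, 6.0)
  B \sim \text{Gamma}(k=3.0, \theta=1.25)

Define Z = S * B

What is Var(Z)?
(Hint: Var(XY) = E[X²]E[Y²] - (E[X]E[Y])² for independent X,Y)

Var(XY) = E[X²]E[Y²] - (E[X]E[Y])²
E[S] = 0.45454545, Var(S) = 0.020661157
E[B] = 3.75, Var(B) = 4.6875
E[S²] = 0.020661157 + 0.45454545² = 0.22727273
E[B²] = 4.6875 + 3.75² = 18.75
Var(Z) = 0.22727273*18.75 - (0.45454545*3.75)²
= 4.2613636 - 2.9054752 = 1.3558884

1.3558884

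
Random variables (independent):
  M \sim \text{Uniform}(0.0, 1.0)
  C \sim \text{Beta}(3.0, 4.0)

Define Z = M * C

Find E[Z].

For independent RVs: E[XY] = E[X]*E[Y]
E[M] = 0.5
E[C] = 0.42857143
E[Z] = 0.5 * 0.42857143 = 0.21428571

0.21428571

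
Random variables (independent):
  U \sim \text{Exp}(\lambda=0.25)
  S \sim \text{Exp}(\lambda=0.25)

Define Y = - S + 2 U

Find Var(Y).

For independent RVs: Var(aX + bY) = a²Var(X) + b²Var(Y)
Var(U) = 16
Var(S) = 16
Var(Y) = 2²*16 + (-1)²*16
= 4*16 + 1*16 = 80

80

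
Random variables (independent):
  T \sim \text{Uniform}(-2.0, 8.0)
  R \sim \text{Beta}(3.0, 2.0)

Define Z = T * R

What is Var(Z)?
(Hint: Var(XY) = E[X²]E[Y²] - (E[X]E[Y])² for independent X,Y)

Var(XY) = E[X²]E[Y²] - (E[X]E[Y])²
E[T] = 3, Var(T) = 8.3333333
E[R] = 0.6, Var(R) = 0.04
E[T²] = 8.3333333 + 3² = 17.333333
E[R²] = 0.04 + 0.6² = 0.4
Var(Z) = 17.333333*0.4 - (3*0.6)²
= 6.9333333 - 3.24 = 3.6933333

3.6933333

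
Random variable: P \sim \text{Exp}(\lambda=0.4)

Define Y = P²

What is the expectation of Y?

E[P²] = Var(P) + (E[P])² = 6.25 + 6.25 = 12.5

12.5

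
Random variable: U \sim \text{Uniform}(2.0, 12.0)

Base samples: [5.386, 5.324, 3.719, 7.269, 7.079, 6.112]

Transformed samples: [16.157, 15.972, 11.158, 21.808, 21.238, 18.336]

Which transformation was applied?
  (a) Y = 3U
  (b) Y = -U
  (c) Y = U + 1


Checking option (a) Y = 3U:
  U = 5.386 -> Y = 16.157 ✓
  U = 5.324 -> Y = 15.972 ✓
  U = 3.719 -> Y = 11.158 ✓
All samples match this transformation.

(a) 3U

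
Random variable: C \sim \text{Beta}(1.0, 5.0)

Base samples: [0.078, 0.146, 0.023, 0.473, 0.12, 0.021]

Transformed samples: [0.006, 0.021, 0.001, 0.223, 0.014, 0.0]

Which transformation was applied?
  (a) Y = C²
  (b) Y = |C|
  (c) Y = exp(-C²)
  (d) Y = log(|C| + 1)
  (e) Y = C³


Checking option (a) Y = C²:
  C = 0.078 -> Y = 0.006 ✓
  C = 0.146 -> Y = 0.021 ✓
  C = 0.023 -> Y = 0.001 ✓
All samples match this transformation.

(a) C²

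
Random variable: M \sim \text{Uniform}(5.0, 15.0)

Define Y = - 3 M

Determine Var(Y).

For Y = aM + b: Var(Y) = a² * Var(M)
Var(M) = (15 - 5)^2/12 = 8.3333333
Var(Y) = (-3)² * 8.3333333 = 9 * 8.3333333 = 75

75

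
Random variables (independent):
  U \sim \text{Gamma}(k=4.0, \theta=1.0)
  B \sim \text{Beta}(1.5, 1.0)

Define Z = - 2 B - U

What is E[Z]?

E[Z] = -1*E[U] - 2*E[B]
E[U] = 4
E[B] = 0.6
E[Z] = -1*4 - 2*0.6 = -5.2

-5.2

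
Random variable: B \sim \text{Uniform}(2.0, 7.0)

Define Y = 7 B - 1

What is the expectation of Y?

For Y = 7B - 1:
E[Y] = 7 * E[B] - 1
E[B] = (2 + 7)/2 = 4.5
E[Y] = 7 * 4.5 - 1 = 30.5

30.5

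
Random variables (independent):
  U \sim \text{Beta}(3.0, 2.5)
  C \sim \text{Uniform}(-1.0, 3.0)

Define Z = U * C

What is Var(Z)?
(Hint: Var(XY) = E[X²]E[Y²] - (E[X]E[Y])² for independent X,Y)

Var(XY) = E[X²]E[Y²] - (E[X]E[Y])²
E[U] = 0.54545455, Var(U) = 0.038143675
E[C] = 1, Var(C) = 1.3333333
E[U²] = 0.038143675 + 0.54545455² = 0.33566434
E[C²] = 1.3333333 + 1² = 2.3333333
Var(Z) = 0.33566434*2.3333333 - (0.54545455*1)²
= 0.78321678 - 0.29752066 = 0.48569612

0.48569612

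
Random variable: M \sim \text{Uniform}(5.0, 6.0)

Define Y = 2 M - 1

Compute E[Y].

For Y = 2M - 1:
E[Y] = 2 * E[M] - 1
E[M] = (5 + 6)/2 = 5.5
E[Y] = 2 * 5.5 - 1 = 10

10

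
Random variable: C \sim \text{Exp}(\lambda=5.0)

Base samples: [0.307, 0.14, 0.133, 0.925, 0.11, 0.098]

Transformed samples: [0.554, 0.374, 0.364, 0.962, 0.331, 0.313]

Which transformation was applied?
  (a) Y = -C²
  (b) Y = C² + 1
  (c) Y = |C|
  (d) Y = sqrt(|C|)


Checking option (d) Y = sqrt(|C|):
  C = 0.307 -> Y = 0.554 ✓
  C = 0.14 -> Y = 0.374 ✓
  C = 0.133 -> Y = 0.364 ✓
All samples match this transformation.

(d) sqrt(|C|)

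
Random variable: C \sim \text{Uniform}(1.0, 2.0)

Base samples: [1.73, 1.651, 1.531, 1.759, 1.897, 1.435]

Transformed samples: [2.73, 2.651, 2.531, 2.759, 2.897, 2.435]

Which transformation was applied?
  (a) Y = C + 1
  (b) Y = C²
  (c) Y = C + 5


Checking option (a) Y = C + 1:
  C = 1.73 -> Y = 2.73 ✓
  C = 1.651 -> Y = 2.651 ✓
  C = 1.531 -> Y = 2.531 ✓
All samples match this transformation.

(a) C + 1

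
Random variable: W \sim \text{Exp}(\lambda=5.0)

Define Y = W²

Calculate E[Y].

E[W²] = Var(W) + (E[W])² = 0.04 + 0.04 = 0.08

0.08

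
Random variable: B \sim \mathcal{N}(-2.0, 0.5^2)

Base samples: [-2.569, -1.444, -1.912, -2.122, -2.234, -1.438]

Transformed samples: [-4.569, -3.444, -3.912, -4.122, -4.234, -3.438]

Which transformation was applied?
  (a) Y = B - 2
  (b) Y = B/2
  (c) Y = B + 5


Checking option (a) Y = B - 2:
  B = -2.569 -> Y = -4.569 ✓
  B = -1.444 -> Y = -3.444 ✓
  B = -1.912 -> Y = -3.912 ✓
All samples match this transformation.

(a) B - 2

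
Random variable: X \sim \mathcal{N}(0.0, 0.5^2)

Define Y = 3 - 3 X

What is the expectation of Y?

For Y = -3X + 3:
E[Y] = -3 * E[X] + 3
E[X] = 0.0 = 0
E[Y] = -3 * 0 + 3 = 3

3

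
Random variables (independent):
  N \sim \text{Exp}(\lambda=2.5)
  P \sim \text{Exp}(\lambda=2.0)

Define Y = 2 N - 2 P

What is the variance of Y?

For independent RVs: Var(aX + bY) = a²Var(X) + b²Var(Y)
Var(N) = 0.16
Var(P) = 0.25
Var(Y) = 2²*0.16 + (-2)²*0.25
= 4*0.16 + 4*0.25 = 1.64

1.64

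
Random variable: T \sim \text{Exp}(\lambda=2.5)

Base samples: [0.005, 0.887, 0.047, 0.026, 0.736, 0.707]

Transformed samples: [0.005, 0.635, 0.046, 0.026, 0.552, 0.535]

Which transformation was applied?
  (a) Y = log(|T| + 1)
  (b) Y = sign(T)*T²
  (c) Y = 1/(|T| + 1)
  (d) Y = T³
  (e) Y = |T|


Checking option (a) Y = log(|T| + 1):
  T = 0.005 -> Y = 0.005 ✓
  T = 0.887 -> Y = 0.635 ✓
  T = 0.047 -> Y = 0.046 ✓
All samples match this transformation.

(a) log(|T| + 1)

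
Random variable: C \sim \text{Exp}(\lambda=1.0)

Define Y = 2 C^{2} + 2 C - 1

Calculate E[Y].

E[Y] = 2*E[C²] + 2*E[C] - 1
E[C] = 1
E[C²] = Var(C) + (E[C])² = 1 + 1 = 2
E[Y] = 2*2 + 2*1 - 1 = 5

5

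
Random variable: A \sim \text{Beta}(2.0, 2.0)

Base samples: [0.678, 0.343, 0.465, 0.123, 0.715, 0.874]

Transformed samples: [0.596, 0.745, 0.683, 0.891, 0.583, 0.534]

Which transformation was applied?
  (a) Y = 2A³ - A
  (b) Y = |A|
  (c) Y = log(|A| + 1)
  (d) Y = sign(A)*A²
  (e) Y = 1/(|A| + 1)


Checking option (e) Y = 1/(|A| + 1):
  A = 0.678 -> Y = 0.596 ✓
  A = 0.343 -> Y = 0.745 ✓
  A = 0.465 -> Y = 0.683 ✓
All samples match this transformation.

(e) 1/(|A| + 1)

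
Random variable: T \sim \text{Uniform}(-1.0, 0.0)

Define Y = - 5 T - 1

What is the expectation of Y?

For Y = -5T - 1:
E[Y] = -5 * E[T] - 1
E[T] = (-1 + 0)/2 = -0.5
E[Y] = -5 * (-0.5) - 1 = 1.5

1.5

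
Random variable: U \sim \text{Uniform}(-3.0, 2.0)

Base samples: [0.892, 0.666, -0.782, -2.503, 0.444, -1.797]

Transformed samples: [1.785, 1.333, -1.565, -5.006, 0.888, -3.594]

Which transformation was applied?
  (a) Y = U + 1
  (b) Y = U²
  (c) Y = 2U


Checking option (c) Y = 2U:
  U = 0.892 -> Y = 1.785 ✓
  U = 0.666 -> Y = 1.333 ✓
  U = -0.782 -> Y = -1.565 ✓
All samples match this transformation.

(c) 2U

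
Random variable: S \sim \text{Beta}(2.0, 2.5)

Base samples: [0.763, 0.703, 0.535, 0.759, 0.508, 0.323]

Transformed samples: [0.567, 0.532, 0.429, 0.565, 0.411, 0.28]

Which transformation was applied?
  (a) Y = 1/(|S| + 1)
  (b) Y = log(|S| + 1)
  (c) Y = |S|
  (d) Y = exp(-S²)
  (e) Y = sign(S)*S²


Checking option (b) Y = log(|S| + 1):
  S = 0.763 -> Y = 0.567 ✓
  S = 0.703 -> Y = 0.532 ✓
  S = 0.535 -> Y = 0.429 ✓
All samples match this transformation.

(b) log(|S| + 1)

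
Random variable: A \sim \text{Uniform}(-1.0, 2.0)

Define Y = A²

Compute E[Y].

Using E[X²] = Var(X) + (E[X])²:
E[A] = 0.5
Var(A) = (2 + 1)^2/12 = 0.75
E[A²] = 0.75 + 0.5² = 0.75 + 0.25 = 1

1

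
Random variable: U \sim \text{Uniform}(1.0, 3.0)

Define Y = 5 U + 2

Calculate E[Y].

For Y = 5U + 2:
E[Y] = 5 * E[U] + 2
E[U] = (1 + 3)/2 = 2
E[Y] = 5 * 2 + 2 = 12

12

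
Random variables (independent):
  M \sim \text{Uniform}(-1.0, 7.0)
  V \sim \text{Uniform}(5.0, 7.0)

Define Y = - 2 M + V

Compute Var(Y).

For independent RVs: Var(aX + bY) = a²Var(X) + b²Var(Y)
Var(M) = 5.3333333
Var(V) = 0.33333333
Var(Y) = (-2)²*5.3333333 + 1²*0.33333333
= 4*5.3333333 + 1*0.33333333 = 21.666667

21.666667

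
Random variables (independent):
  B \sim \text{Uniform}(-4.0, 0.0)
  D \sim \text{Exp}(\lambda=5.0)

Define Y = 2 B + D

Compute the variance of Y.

For independent RVs: Var(aX + bY) = a²Var(X) + b²Var(Y)
Var(B) = 1.3333333
Var(D) = 0.04
Var(Y) = 2²*1.3333333 + 1²*0.04
= 4*1.3333333 + 1*0.04 = 5.3733333

5.3733333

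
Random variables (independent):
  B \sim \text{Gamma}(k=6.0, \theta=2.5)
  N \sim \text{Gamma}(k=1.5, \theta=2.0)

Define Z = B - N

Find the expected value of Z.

E[Z] = 1*E[B] - 1*E[N]
E[B] = 15
E[N] = 3
E[Z] = 1*15 - 1*3 = 12

12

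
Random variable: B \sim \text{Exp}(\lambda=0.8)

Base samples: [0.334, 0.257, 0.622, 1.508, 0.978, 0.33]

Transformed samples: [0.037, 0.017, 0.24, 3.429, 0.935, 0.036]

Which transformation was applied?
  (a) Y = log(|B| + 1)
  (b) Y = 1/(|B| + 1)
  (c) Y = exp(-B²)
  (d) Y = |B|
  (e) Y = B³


Checking option (e) Y = B³:
  B = 0.334 -> Y = 0.037 ✓
  B = 0.257 -> Y = 0.017 ✓
  B = 0.622 -> Y = 0.24 ✓
All samples match this transformation.

(e) B³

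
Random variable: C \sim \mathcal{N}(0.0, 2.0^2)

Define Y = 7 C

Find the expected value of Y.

For Y = 7C:
E[Y] = 7 * E[C]
E[C] = 0.0 = 0
E[Y] = 7 * 0 = 0

0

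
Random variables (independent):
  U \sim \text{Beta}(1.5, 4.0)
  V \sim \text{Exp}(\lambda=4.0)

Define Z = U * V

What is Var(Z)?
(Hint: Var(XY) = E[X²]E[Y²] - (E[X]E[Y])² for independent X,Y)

Var(XY) = E[X²]E[Y²] - (E[X]E[Y])²
E[U] = 0.27272727, Var(U) = 0.03051494
E[V] = 0.25, Var(V) = 0.0625
E[U²] = 0.03051494 + 0.27272727² = 0.1048951
E[V²] = 0.0625 + 0.25² = 0.125
Var(Z) = 0.1048951*0.125 - (0.27272727*0.25)²
= 0.013111888 - 0.0046487603 = 0.0084631278

0.0084631278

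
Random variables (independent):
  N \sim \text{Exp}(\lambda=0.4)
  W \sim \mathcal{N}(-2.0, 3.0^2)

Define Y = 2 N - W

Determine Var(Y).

For independent RVs: Var(aX + bY) = a²Var(X) + b²Var(Y)
Var(N) = 6.25
Var(W) = 9
Var(Y) = 2²*6.25 + (-1)²*9
= 4*6.25 + 1*9 = 34

34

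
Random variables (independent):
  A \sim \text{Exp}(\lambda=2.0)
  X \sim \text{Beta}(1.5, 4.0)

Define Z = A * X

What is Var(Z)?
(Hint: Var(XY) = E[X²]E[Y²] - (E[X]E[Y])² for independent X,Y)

Var(XY) = E[X²]E[Y²] - (E[X]E[Y])²
E[A] = 0.5, Var(A) = 0.25
E[X] = 0.27272727, Var(X) = 0.03051494
E[A²] = 0.25 + 0.5² = 0.5
E[X²] = 0.03051494 + 0.27272727² = 0.1048951
Var(Z) = 0.5*0.1048951 - (0.5*0.27272727)²
= 0.052447552 - 0.018595041 = 0.033852511

0.033852511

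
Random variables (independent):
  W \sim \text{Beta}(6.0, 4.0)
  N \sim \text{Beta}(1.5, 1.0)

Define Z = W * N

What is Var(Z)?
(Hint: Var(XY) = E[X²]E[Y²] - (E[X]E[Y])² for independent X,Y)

Var(XY) = E[X²]E[Y²] - (E[X]E[Y])²
E[W] = 0.6, Var(W) = 0.021818182
E[N] = 0.6, Var(N) = 0.068571429
E[W²] = 0.021818182 + 0.6² = 0.38181818
E[N²] = 0.068571429 + 0.6² = 0.42857143
Var(Z) = 0.38181818*0.42857143 - (0.6*0.6)²
= 0.16363636 - 0.1296 = 0.034036364

0.034036364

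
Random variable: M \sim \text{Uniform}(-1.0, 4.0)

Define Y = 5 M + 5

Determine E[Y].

For Y = 5M + 5:
E[Y] = 5 * E[M] + 5
E[M] = (-1 + 4)/2 = 1.5
E[Y] = 5 * 1.5 + 5 = 12.5

12.5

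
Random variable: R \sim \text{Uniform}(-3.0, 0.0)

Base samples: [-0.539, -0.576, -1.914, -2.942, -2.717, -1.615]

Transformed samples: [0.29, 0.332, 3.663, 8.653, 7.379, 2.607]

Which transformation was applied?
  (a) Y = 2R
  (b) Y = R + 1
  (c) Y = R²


Checking option (c) Y = R²:
  R = -0.539 -> Y = 0.29 ✓
  R = -0.576 -> Y = 0.332 ✓
  R = -1.914 -> Y = 3.663 ✓
All samples match this transformation.

(c) R²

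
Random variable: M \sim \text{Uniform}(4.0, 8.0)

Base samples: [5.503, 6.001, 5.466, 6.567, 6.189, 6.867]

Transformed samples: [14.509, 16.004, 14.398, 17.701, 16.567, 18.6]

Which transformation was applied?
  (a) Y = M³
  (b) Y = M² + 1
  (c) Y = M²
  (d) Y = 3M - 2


Checking option (d) Y = 3M - 2:
  M = 5.503 -> Y = 14.509 ✓
  M = 6.001 -> Y = 16.004 ✓
  M = 5.466 -> Y = 14.398 ✓
All samples match this transformation.

(d) 3M - 2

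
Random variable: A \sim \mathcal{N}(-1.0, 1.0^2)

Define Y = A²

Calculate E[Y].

Using E[X²] = Var(X) + (E[X])²:
E[A] = -1
Var(A) = 1.0^2 = 1
E[A²] = 1 + (-1)² = 1 + 1 = 2

2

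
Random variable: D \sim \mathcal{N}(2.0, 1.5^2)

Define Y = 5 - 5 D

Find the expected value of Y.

For Y = -5D + 5:
E[Y] = -5 * E[D] + 5
E[D] = 2.0 = 2
E[Y] = -5 * 2 + 5 = -5

-5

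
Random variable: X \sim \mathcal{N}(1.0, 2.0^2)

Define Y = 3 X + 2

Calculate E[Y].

For Y = 3X + 2:
E[Y] = 3 * E[X] + 2
E[X] = 1.0 = 1
E[Y] = 3 * 1 + 2 = 5

5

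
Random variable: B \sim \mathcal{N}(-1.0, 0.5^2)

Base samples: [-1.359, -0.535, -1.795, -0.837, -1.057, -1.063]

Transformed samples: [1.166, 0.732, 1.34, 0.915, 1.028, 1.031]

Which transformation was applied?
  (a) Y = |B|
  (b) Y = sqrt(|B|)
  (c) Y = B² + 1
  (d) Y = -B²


Checking option (b) Y = sqrt(|B|):
  B = -1.359 -> Y = 1.166 ✓
  B = -0.535 -> Y = 0.732 ✓
  B = -1.795 -> Y = 1.34 ✓
All samples match this transformation.

(b) sqrt(|B|)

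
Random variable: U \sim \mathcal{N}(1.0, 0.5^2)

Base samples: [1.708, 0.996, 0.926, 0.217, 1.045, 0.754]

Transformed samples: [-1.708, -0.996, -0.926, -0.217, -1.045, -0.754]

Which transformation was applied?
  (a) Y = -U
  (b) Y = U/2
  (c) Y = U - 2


Checking option (a) Y = -U:
  U = 1.708 -> Y = -1.708 ✓
  U = 0.996 -> Y = -0.996 ✓
  U = 0.926 -> Y = -0.926 ✓
All samples match this transformation.

(a) -U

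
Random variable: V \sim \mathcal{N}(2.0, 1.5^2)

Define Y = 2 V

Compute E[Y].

For Y = 2V:
E[Y] = 2 * E[V]
E[V] = 2.0 = 2
E[Y] = 2 * 2 = 4

4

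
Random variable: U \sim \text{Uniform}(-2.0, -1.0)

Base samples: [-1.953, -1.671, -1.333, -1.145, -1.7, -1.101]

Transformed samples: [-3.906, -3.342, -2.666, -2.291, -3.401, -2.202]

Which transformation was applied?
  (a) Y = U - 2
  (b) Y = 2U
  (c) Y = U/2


Checking option (b) Y = 2U:
  U = -1.953 -> Y = -3.906 ✓
  U = -1.671 -> Y = -3.342 ✓
  U = -1.333 -> Y = -2.666 ✓
All samples match this transformation.

(b) 2U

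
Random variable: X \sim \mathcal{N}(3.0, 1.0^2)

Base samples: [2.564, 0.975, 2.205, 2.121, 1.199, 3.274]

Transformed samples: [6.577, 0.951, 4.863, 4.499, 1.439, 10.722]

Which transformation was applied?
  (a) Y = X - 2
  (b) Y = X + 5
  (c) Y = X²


Checking option (c) Y = X²:
  X = 2.564 -> Y = 6.577 ✓
  X = 0.975 -> Y = 0.951 ✓
  X = 2.205 -> Y = 4.863 ✓
All samples match this transformation.

(c) X²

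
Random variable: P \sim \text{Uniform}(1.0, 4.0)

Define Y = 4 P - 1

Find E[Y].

For Y = 4P - 1:
E[Y] = 4 * E[P] - 1
E[P] = (1 + 4)/2 = 2.5
E[Y] = 4 * 2.5 - 1 = 9

9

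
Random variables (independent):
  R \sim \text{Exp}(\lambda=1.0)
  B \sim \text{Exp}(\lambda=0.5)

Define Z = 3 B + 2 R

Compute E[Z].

E[Z] = 2*E[R] + 3*E[B]
E[R] = 1
E[B] = 2
E[Z] = 2*1 + 3*2 = 8

8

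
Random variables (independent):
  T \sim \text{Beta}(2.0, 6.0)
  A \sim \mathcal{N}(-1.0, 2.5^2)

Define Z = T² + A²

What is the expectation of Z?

E[Z] = E[T²] + E[A²]
E[T²] = Var(T) + E[T]² = 0.020833333 + 0.0625 = 0.083333333
E[A²] = Var(A) + E[A]² = 6.25 + 1 = 7.25
E[Z] = 0.083333333 + 7.25 = 7.3333333

7.3333333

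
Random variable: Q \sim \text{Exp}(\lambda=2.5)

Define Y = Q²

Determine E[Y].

E[Q²] = Var(Q) + (E[Q])² = 0.16 + 0.16 = 0.32

0.32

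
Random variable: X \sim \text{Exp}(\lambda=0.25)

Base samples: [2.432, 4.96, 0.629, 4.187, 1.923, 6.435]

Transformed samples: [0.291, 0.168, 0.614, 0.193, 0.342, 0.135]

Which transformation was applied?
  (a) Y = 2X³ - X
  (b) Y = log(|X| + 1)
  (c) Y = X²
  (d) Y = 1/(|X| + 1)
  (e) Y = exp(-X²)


Checking option (d) Y = 1/(|X| + 1):
  X = 2.432 -> Y = 0.291 ✓
  X = 4.96 -> Y = 0.168 ✓
  X = 0.629 -> Y = 0.614 ✓
All samples match this transformation.

(d) 1/(|X| + 1)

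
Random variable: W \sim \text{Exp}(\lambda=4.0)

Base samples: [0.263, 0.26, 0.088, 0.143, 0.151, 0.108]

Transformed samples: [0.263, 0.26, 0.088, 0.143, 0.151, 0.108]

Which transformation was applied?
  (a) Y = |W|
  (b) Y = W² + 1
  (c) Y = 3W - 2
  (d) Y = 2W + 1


Checking option (a) Y = |W|:
  W = 0.263 -> Y = 0.263 ✓
  W = 0.26 -> Y = 0.26 ✓
  W = 0.088 -> Y = 0.088 ✓
All samples match this transformation.

(a) |W|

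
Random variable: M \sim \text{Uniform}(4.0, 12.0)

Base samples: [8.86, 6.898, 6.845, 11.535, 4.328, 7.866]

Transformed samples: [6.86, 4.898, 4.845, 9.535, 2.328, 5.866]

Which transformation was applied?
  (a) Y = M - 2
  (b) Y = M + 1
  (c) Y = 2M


Checking option (a) Y = M - 2:
  M = 8.86 -> Y = 6.86 ✓
  M = 6.898 -> Y = 4.898 ✓
  M = 6.845 -> Y = 4.845 ✓
All samples match this transformation.

(a) M - 2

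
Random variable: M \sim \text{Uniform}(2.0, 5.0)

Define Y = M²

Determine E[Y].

E[M²] = Var(M) + (E[M])² = 0.75 + 12.25 = 13

13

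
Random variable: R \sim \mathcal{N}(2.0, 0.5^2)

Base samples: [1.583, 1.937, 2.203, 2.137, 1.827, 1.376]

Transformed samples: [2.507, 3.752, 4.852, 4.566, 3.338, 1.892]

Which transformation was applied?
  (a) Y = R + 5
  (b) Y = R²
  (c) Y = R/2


Checking option (b) Y = R²:
  R = 1.583 -> Y = 2.507 ✓
  R = 1.937 -> Y = 3.752 ✓
  R = 2.203 -> Y = 4.852 ✓
All samples match this transformation.

(b) R²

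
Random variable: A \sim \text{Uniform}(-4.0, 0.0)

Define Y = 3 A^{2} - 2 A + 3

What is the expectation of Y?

E[Y] = 3*E[A²] - 2*E[A] + 3
E[A] = -2
E[A²] = Var(A) + (E[A])² = 1.3333333 + 4 = 5.3333333
E[Y] = 3*5.3333333 - 2*(-2) + 3 = 23

23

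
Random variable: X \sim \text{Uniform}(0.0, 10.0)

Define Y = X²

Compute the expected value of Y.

Using E[X²] = Var(X) + (E[X])²:
E[X] = 5
Var(X) = (10 - 0)^2/12 = 8.3333333
E[X²] = 8.3333333 + 5² = 8.3333333 + 25 = 33.333333

33.333333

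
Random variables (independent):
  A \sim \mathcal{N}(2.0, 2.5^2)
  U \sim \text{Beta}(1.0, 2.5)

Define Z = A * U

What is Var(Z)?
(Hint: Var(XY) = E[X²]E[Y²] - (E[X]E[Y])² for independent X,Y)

Var(XY) = E[X²]E[Y²] - (E[X]E[Y])²
E[A] = 2, Var(A) = 6.25
E[U] = 0.28571429, Var(U) = 0.045351474
E[A²] = 6.25 + 2² = 10.25
E[U²] = 0.045351474 + 0.28571429² = 0.12698413
Var(Z) = 10.25*0.12698413 - (2*0.28571429)²
= 1.3015873 - 0.32653061 = 0.97505669

0.97505669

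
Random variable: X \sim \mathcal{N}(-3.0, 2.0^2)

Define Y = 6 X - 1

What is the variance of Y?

For Y = aX + b: Var(Y) = a² * Var(X)
Var(X) = 2.0^2 = 4
Var(Y) = 6² * 4 = 36 * 4 = 144

144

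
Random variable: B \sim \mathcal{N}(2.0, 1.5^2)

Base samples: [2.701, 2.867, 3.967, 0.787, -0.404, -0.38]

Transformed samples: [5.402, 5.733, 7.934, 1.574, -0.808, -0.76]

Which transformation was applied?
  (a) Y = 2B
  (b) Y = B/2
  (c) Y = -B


Checking option (a) Y = 2B:
  B = 2.701 -> Y = 5.402 ✓
  B = 2.867 -> Y = 5.733 ✓
  B = 3.967 -> Y = 7.934 ✓
All samples match this transformation.

(a) 2B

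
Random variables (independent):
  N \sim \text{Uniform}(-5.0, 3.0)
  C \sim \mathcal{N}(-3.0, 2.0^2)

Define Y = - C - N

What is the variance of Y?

For independent RVs: Var(aX + bY) = a²Var(X) + b²Var(Y)
Var(N) = 5.3333333
Var(C) = 4
Var(Y) = (-1)²*5.3333333 + (-1)²*4
= 1*5.3333333 + 1*4 = 9.3333333

9.3333333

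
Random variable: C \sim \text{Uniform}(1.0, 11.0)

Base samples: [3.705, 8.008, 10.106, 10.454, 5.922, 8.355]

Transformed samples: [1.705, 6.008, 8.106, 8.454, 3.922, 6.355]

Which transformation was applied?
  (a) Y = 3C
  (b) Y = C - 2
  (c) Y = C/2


Checking option (b) Y = C - 2:
  C = 3.705 -> Y = 1.705 ✓
  C = 8.008 -> Y = 6.008 ✓
  C = 10.106 -> Y = 8.106 ✓
All samples match this transformation.

(b) C - 2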